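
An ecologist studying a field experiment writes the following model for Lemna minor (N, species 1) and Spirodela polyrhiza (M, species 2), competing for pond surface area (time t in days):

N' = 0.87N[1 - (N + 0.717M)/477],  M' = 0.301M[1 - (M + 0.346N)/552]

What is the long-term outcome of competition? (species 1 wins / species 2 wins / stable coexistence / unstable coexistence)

stable coexistence

Compare the nullcline intercepts: K1/α12 = 477/0.717 = 665 > K2 = 552; K2/α21 = 552/0.346 = 1600 > K1 = 477.
Since both inequalities hold, each species can invade when rare, so the interior equilibrium is stable.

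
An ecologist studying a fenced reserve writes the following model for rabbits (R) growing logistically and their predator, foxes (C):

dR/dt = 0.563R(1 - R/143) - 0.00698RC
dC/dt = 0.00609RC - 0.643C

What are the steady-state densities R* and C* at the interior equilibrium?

R* ≈ 106, C* ≈ 21.1

From dC/dt = 0 with C > 0: 0.00609R* = 0.643, so R* = 106.
Substitute into dR/dt = 0: 0.563(1 - 106/143) = 0.00698C*.
The bracket is 0.262, giving C* = 0.147/0.00698 = 21.1.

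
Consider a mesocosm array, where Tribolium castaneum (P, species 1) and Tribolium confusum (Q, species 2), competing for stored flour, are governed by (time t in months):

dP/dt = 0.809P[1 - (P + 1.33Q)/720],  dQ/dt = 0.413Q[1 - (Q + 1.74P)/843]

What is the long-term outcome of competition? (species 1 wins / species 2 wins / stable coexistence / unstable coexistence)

unstable coexistence (outcome depends on initial conditions)

Compare the nullcline intercepts: K1/α12 = 720/1.33 = 541 < K2 = 843; K2/α21 = 843/1.74 = 484 < K1 = 720.
Since both are reversed, neither can invade when rare; the interior point is a saddle.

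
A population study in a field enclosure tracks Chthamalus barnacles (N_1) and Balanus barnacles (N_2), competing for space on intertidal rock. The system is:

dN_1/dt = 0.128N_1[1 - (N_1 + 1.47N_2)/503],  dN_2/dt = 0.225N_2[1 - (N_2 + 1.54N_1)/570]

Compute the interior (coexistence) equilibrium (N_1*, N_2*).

Setting both brackets to zero gives the nullclines N_1 + 1.47N_2 = 503 and 1.54N_1 + N_2 = 570.
Substituting N_2 = 570 - 1.54N_1 into the first: N_1(1 - 1.47·1.54) = 503 - 1.47·570.
So N_1* = -335/-1.26 = 265, and then N_2* = 570 - 1.54·265 = 162.

N_1* ≈ 265, N_2* ≈ 162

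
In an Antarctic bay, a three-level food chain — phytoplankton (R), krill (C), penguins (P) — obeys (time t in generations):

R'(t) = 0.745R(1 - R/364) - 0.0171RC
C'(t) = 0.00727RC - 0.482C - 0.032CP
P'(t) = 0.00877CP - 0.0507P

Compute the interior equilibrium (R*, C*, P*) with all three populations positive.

From dP/dt = 0: 0.00877C* = 0.0507, so C* = 5.78.
From dR/dt = 0: 0.745(1 - R*/364) = 0.0171·5.78, giving R* = 364·(1 - 0.133) = 316.
From dC/dt = 0: 0.00727·316 - 0.482 = 0.032P*, so P* = 1.81/0.032 = 56.7.

R* ≈ 316, C* ≈ 5.78, P* ≈ 56.7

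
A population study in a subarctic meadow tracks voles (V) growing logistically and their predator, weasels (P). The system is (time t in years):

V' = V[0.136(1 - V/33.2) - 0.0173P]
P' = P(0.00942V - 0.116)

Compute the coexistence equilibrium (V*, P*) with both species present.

From dP/dt = 0 with P > 0: 0.00942V* = 0.116, so V* = 12.3.
Substitute into dV/dt = 0: 0.136(1 - 12.3/33.2) = 0.0173P*.
The bracket is 0.629, giving P* = 0.0856/0.0173 = 4.95.

V* ≈ 12.3, P* ≈ 4.95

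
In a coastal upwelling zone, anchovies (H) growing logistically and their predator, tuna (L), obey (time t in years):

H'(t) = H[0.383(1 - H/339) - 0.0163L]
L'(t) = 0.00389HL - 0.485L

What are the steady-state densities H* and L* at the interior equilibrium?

From dL/dt = 0 with L > 0: 0.00389H* = 0.485, so H* = 125.
Substitute into dH/dt = 0: 0.383(1 - 125/339) = 0.0163L*.
The bracket is 0.632, giving L* = 0.242/0.0163 = 14.9.

H* ≈ 125, L* ≈ 14.9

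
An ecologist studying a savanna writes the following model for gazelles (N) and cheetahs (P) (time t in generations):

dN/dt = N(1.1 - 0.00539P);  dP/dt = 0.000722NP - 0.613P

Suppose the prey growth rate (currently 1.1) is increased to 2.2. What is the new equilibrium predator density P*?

P* ≈ 408

At the interior fixed point, setting dN/dt = 0 with N > 0 fixes P* = (prey growth rate)/(NP coefficient) — independent of the other coefficients.
With the change, P* = 2.2/0.00539 = 408; it rises from 204.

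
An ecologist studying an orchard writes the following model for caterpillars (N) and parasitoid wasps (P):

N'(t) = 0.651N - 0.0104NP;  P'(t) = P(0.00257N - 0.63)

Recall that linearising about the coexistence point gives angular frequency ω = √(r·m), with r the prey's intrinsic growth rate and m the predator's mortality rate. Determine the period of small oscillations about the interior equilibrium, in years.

T ≈ 9.81 years

Here r = 0.651 and m = 0.63, so r·m = 0.41.
ω = √0.41 = 0.64 per year, hence T = 2π/ω ≈ 9.81 years.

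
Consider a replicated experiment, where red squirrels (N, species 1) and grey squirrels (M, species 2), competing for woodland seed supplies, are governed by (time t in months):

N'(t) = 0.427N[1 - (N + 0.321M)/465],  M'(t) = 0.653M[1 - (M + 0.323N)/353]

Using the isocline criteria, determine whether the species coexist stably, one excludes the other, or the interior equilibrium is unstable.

stable coexistence

Compare the nullcline intercepts: K1/α12 = 465/0.321 = 1450 > K2 = 353; K2/α21 = 353/0.323 = 1090 > K1 = 465.
Since both inequalities hold, each species can invade when rare, so the interior equilibrium is stable.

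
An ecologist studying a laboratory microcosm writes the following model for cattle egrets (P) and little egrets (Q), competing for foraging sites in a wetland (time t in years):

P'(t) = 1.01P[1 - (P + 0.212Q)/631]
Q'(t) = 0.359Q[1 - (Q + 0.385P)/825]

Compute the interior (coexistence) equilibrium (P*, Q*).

P* ≈ 497, Q* ≈ 634

Setting both brackets to zero gives the nullclines P + 0.212Q = 631 and 0.385P + Q = 825.
Substituting Q = 825 - 0.385P into the first: P(1 - 0.212·0.385) = 631 - 0.212·825.
So P* = 456/0.918 = 497, and then Q* = 825 - 0.385·497 = 634.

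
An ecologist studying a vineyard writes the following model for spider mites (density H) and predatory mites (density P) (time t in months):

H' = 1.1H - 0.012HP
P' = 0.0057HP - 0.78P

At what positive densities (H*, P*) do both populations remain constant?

H* ≈ 137, P* ≈ 91.7

Set dP/dt = 0 with P > 0: 0.0057H - 0.78 = 0, so H* = 0.78/0.0057 = 137.
Set dH/dt = 0 with H > 0: 1.1 - 0.012P = 0, so P* = 1.1/0.012 = 91.7.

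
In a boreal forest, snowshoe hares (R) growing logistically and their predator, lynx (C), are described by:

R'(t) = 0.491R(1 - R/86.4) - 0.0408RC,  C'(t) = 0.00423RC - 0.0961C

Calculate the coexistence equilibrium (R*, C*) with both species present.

R* ≈ 22.7, C* ≈ 8.87

From dC/dt = 0 with C > 0: 0.00423R* = 0.0961, so R* = 22.7.
Substitute into dR/dt = 0: 0.491(1 - 22.7/86.4) = 0.0408C*.
The bracket is 0.737, giving C* = 0.362/0.0408 = 8.87.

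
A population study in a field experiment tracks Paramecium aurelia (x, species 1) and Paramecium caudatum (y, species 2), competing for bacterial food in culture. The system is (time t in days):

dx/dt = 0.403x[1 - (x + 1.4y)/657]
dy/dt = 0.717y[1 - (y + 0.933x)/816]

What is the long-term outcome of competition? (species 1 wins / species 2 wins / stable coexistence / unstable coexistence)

Compare the nullcline intercepts: K1/α12 = 657/1.4 = 469 < K2 = 816; K2/α21 = 816/0.933 = 875 > K1 = 657.
Since the inequalities point opposite ways, species 2 can invade but species 1 cannot.

species 2 excludes species 1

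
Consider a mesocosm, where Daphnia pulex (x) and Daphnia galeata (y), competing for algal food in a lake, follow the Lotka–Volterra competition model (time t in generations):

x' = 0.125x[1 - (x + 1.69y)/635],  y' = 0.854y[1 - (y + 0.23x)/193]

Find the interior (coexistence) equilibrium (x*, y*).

Setting both brackets to zero gives the nullclines x + 1.69y = 635 and 0.23x + y = 193.
Substituting y = 193 - 0.23x into the first: x(1 - 1.69·0.23) = 635 - 1.69·193.
So x* = 309/0.611 = 505, and then y* = 193 - 0.23·505 = 76.8.

x* ≈ 505, y* ≈ 76.8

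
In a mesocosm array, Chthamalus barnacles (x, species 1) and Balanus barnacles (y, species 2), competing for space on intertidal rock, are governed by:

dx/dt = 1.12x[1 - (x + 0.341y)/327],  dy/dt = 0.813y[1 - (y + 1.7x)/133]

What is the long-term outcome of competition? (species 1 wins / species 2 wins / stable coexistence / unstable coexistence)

species 1 excludes species 2

Compare the nullcline intercepts: K1/α12 = 327/0.341 = 959 > K2 = 133; K2/α21 = 133/1.7 = 78.2 < K1 = 327.
Since the inequalities point opposite ways, species 1 can invade but species 2 cannot.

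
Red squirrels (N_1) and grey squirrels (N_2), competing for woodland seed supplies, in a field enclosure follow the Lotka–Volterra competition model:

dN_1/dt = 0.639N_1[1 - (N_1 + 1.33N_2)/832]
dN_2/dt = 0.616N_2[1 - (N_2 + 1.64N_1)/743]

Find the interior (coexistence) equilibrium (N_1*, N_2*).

N_1* ≈ 132, N_2* ≈ 526

Setting both brackets to zero gives the nullclines N_1 + 1.33N_2 = 832 and 1.64N_1 + N_2 = 743.
Substituting N_2 = 743 - 1.64N_1 into the first: N_1(1 - 1.33·1.64) = 832 - 1.33·743.
So N_1* = -156/-1.18 = 132, and then N_2* = 743 - 1.64·132 = 526.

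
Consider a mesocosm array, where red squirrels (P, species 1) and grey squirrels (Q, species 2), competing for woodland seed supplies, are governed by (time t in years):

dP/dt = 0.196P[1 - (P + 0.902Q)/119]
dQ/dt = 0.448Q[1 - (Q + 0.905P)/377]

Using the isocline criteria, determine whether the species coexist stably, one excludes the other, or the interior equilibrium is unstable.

species 2 excludes species 1

Compare the nullcline intercepts: K1/α12 = 119/0.902 = 132 < K2 = 377; K2/α21 = 377/0.905 = 417 > K1 = 119.
Since the inequalities point opposite ways, species 2 can invade but species 1 cannot.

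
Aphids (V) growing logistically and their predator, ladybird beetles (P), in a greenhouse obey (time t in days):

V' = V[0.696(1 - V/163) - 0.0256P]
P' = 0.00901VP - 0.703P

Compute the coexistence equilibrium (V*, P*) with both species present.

V* ≈ 78, P* ≈ 14.2

From dP/dt = 0 with P > 0: 0.00901V* = 0.703, so V* = 78.
Substitute into dV/dt = 0: 0.696(1 - 78/163) = 0.0256P*.
The bracket is 0.521, giving P* = 0.363/0.0256 = 14.2.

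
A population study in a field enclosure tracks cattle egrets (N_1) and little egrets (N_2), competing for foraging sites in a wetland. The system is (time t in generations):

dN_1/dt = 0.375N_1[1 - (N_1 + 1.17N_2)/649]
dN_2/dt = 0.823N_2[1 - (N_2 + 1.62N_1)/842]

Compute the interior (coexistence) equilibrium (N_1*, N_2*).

Setting both brackets to zero gives the nullclines N_1 + 1.17N_2 = 649 and 1.62N_1 + N_2 = 842.
Substituting N_2 = 842 - 1.62N_1 into the first: N_1(1 - 1.17·1.62) = 649 - 1.17·842.
So N_1* = -336/-0.895 = 375, and then N_2* = 842 - 1.62·375 = 234.

N_1* ≈ 375, N_2* ≈ 234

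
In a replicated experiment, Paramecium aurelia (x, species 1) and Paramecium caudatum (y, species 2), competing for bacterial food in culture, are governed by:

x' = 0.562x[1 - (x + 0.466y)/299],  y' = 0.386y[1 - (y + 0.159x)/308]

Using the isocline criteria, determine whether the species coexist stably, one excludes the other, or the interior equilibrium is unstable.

stable coexistence

Compare the nullcline intercepts: K1/α12 = 299/0.466 = 642 > K2 = 308; K2/α21 = 308/0.159 = 1940 > K1 = 299.
Since both inequalities hold, each species can invade when rare, so the interior equilibrium is stable.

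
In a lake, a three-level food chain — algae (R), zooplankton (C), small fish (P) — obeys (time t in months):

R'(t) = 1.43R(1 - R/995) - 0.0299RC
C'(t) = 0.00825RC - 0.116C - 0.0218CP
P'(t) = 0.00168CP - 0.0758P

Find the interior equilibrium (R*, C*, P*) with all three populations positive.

From dP/dt = 0: 0.00168C* = 0.0758, so C* = 45.1.
From dR/dt = 0: 1.43(1 - R*/995) = 0.0299·45.1, giving R* = 995·(1 - 0.943) = 56.3.
From dC/dt = 0: 0.00825·56.3 - 0.116 = 0.0218P*, so P* = 0.349/0.0218 = 16.

R* ≈ 56.3, C* ≈ 45.1, P* ≈ 16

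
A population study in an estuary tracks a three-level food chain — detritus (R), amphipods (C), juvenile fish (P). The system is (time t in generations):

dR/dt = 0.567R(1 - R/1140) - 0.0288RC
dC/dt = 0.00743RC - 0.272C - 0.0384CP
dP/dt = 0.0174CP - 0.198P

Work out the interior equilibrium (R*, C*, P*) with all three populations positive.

R* ≈ 481, C* ≈ 11.4, P* ≈ 86

From dP/dt = 0: 0.0174C* = 0.198, so C* = 11.4.
From dR/dt = 0: 0.567(1 - R*/1140) = 0.0288·11.4, giving R* = 1140·(1 - 0.578) = 481.
From dC/dt = 0: 0.00743·481 - 0.272 = 0.0384P*, so P* = 3.3/0.0384 = 86.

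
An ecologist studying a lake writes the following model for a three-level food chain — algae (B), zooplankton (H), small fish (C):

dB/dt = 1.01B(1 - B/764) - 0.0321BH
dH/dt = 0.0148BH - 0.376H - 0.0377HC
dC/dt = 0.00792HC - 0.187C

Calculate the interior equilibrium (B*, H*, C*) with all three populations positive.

From dC/dt = 0: 0.00792H* = 0.187, so H* = 23.6.
From dB/dt = 0: 1.01(1 - B*/764) = 0.0321·23.6, giving B* = 764·(1 - 0.75) = 191.
From dH/dt = 0: 0.0148·191 - 0.376 = 0.0377C*, so C* = 2.45/0.0377 = 64.9.

B* ≈ 191, H* ≈ 23.6, C* ≈ 64.9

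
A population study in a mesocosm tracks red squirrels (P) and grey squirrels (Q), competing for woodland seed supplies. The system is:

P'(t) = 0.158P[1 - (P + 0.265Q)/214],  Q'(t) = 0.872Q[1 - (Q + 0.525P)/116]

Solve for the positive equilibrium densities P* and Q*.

P* ≈ 213, Q* ≈ 4.24

Setting both brackets to zero gives the nullclines P + 0.265Q = 214 and 0.525P + Q = 116.
Substituting Q = 116 - 0.525P into the first: P(1 - 0.265·0.525) = 214 - 0.265·116.
So P* = 183/0.861 = 213, and then Q* = 116 - 0.525·213 = 4.24.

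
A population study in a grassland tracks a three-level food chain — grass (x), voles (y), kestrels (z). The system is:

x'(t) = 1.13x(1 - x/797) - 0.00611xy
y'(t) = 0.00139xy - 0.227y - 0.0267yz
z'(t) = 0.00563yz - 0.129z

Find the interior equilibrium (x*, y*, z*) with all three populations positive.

x* ≈ 698, y* ≈ 22.9, z* ≈ 27.8

From dz/dt = 0: 0.00563y* = 0.129, so y* = 22.9.
From dx/dt = 0: 1.13(1 - x*/797) = 0.00611·22.9, giving x* = 797·(1 - 0.124) = 698.
From dy/dt = 0: 0.00139·698 - 0.227 = 0.0267z*, so z* = 0.744/0.0267 = 27.8.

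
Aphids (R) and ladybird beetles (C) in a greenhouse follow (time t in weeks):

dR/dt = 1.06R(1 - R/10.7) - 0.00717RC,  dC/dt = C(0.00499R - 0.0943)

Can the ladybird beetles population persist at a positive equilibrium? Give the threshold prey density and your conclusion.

Threshold R = 18.9; K < 18.9, so no, the predator goes extinct.

The predator equation gives dC/dt > 0 only when R > 0.0943/0.00499 = 18.9.
Without the predator, R → K = 10.7. Since 10.7 < 18.9, the predator cannot invade.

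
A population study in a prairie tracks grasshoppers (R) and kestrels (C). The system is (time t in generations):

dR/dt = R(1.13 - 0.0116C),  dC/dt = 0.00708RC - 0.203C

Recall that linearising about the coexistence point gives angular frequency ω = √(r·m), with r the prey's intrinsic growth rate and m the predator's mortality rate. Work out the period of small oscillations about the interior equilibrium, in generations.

T ≈ 13.1 generations

Here r = 1.13 and m = 0.203, so r·m = 0.229.
ω = √0.229 = 0.479 per generation, hence T = 2π/ω ≈ 13.1 generations.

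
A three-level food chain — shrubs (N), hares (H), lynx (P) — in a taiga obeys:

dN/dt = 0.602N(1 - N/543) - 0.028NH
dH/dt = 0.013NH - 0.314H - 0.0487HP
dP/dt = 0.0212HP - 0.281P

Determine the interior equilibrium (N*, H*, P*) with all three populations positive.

From dP/dt = 0: 0.0212H* = 0.281, so H* = 13.3.
From dN/dt = 0: 0.602(1 - N*/543) = 0.028·13.3, giving N* = 543·(1 - 0.616) = 208.
From dH/dt = 0: 0.013·208 - 0.314 = 0.0487P*, so P* = 2.39/0.0487 = 49.1.

N* ≈ 208, H* ≈ 13.3, P* ≈ 49.1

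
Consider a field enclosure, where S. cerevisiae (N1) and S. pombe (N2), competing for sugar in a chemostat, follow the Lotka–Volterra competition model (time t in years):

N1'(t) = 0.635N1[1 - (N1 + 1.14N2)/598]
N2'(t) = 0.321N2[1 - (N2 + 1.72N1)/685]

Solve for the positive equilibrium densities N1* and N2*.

N1* ≈ 190, N2* ≈ 358

Setting both brackets to zero gives the nullclines N1 + 1.14N2 = 598 and 1.72N1 + N2 = 685.
Substituting N2 = 685 - 1.72N1 into the first: N1(1 - 1.14·1.72) = 598 - 1.14·685.
So N1* = -183/-0.961 = 190, and then N2* = 685 - 1.72·190 = 358.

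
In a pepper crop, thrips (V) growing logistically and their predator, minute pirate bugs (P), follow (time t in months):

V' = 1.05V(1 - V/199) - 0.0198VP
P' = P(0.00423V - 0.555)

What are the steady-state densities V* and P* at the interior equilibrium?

V* ≈ 131, P* ≈ 18.1

From dP/dt = 0 with P > 0: 0.00423V* = 0.555, so V* = 131.
Substitute into dV/dt = 0: 1.05(1 - 131/199) = 0.0198P*.
The bracket is 0.341, giving P* = 0.358/0.0198 = 18.1.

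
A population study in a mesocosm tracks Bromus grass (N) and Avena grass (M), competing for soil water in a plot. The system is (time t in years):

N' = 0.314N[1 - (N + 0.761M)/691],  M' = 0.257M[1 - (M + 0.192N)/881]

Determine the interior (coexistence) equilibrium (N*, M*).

N* ≈ 24.1, M* ≈ 876

Setting both brackets to zero gives the nullclines N + 0.761M = 691 and 0.192N + M = 881.
Substituting M = 881 - 0.192N into the first: N(1 - 0.761·0.192) = 691 - 0.761·881.
So N* = 20.6/0.854 = 24.1, and then M* = 881 - 0.192·24.1 = 876.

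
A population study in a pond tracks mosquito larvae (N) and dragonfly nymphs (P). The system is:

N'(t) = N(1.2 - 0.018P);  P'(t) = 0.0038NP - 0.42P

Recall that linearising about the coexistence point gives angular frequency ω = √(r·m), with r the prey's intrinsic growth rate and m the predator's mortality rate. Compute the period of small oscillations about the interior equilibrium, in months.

Here r = 1.2 and m = 0.42, so r·m = 0.504.
ω = √0.504 = 0.71 per month, hence T = 2π/ω ≈ 8.85 months.

T ≈ 8.85 months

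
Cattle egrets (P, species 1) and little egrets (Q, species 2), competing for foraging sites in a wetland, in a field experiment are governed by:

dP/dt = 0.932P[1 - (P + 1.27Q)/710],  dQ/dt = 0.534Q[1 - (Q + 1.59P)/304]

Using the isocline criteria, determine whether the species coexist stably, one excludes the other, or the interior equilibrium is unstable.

species 1 excludes species 2

Compare the nullcline intercepts: K1/α12 = 710/1.27 = 559 > K2 = 304; K2/α21 = 304/1.59 = 191 < K1 = 710.
Since the inequalities point opposite ways, species 1 can invade but species 2 cannot.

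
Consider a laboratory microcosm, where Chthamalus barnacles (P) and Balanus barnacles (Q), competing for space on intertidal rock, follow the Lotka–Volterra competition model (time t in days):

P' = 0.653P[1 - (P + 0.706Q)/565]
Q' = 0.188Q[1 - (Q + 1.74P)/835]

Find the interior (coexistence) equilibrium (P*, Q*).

Setting both brackets to zero gives the nullclines P + 0.706Q = 565 and 1.74P + Q = 835.
Substituting Q = 835 - 1.74P into the first: P(1 - 0.706·1.74) = 565 - 0.706·835.
So P* = -24.5/-0.228 = 107, and then Q* = 835 - 1.74·107 = 648.

P* ≈ 107, Q* ≈ 648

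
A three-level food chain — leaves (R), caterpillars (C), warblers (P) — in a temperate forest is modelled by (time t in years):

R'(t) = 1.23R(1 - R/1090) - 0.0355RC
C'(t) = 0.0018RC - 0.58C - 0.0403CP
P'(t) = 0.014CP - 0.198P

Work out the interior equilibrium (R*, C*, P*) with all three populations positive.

From dP/dt = 0: 0.014C* = 0.198, so C* = 14.1.
From dR/dt = 0: 1.23(1 - R*/1090) = 0.0355·14.1, giving R* = 1090·(1 - 0.408) = 645.
From dC/dt = 0: 0.0018·645 - 0.58 = 0.0403P*, so P* = 0.581/0.0403 = 14.4.

R* ≈ 645, C* ≈ 14.1, P* ≈ 14.4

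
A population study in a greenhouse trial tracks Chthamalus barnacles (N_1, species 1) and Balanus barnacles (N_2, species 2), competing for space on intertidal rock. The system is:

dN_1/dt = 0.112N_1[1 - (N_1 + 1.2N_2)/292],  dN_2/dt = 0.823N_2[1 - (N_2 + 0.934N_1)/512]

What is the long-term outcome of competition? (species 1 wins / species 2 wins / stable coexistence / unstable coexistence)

Compare the nullcline intercepts: K1/α12 = 292/1.2 = 243 < K2 = 512; K2/α21 = 512/0.934 = 548 > K1 = 292.
Since the inequalities point opposite ways, species 2 can invade but species 1 cannot.

species 2 excludes species 1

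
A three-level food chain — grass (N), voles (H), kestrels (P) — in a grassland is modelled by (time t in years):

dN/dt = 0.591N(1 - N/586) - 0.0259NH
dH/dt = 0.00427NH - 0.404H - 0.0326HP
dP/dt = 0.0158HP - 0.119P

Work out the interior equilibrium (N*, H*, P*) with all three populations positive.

N* ≈ 393, H* ≈ 7.53, P* ≈ 39

From dP/dt = 0: 0.0158H* = 0.119, so H* = 7.53.
From dN/dt = 0: 0.591(1 - N*/586) = 0.0259·7.53, giving N* = 586·(1 - 0.33) = 393.
From dH/dt = 0: 0.00427·393 - 0.404 = 0.0326P*, so P* = 1.27/0.0326 = 39.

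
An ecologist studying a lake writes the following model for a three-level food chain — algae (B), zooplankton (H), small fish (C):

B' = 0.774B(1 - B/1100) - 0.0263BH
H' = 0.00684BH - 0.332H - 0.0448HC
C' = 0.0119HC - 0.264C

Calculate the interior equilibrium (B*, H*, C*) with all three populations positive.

B* ≈ 271, H* ≈ 22.2, C* ≈ 33.9

From dC/dt = 0: 0.0119H* = 0.264, so H* = 22.2.
From dB/dt = 0: 0.774(1 - B*/1100) = 0.0263·22.2, giving B* = 1100·(1 - 0.754) = 271.
From dH/dt = 0: 0.00684·271 - 0.332 = 0.0448C*, so C* = 1.52/0.0448 = 33.9.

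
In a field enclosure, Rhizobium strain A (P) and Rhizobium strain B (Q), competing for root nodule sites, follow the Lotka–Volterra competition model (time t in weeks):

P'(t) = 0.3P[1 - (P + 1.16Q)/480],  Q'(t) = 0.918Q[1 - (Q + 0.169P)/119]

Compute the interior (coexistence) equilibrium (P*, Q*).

P* ≈ 425, Q* ≈ 47.1

Setting both brackets to zero gives the nullclines P + 1.16Q = 480 and 0.169P + Q = 119.
Substituting Q = 119 - 0.169P into the first: P(1 - 1.16·0.169) = 480 - 1.16·119.
So P* = 342/0.804 = 425, and then Q* = 119 - 0.169·425 = 47.1.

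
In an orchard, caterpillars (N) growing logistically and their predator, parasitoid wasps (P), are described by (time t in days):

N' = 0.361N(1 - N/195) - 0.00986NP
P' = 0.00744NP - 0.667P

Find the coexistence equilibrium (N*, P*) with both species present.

From dP/dt = 0 with P > 0: 0.00744N* = 0.667, so N* = 89.7.
Substitute into dN/dt = 0: 0.361(1 - 89.7/195) = 0.00986P*.
The bracket is 0.54, giving P* = 0.195/0.00986 = 19.8.

N* ≈ 89.7, P* ≈ 19.8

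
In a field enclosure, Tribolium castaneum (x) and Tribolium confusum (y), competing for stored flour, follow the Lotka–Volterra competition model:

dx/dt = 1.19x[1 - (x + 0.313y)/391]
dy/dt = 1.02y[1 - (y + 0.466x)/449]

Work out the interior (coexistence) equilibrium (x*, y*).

Setting both brackets to zero gives the nullclines x + 0.313y = 391 and 0.466x + y = 449.
Substituting y = 449 - 0.466x into the first: x(1 - 0.313·0.466) = 391 - 0.313·449.
So x* = 250/0.854 = 293, and then y* = 449 - 0.466·293 = 312.

x* ≈ 293, y* ≈ 312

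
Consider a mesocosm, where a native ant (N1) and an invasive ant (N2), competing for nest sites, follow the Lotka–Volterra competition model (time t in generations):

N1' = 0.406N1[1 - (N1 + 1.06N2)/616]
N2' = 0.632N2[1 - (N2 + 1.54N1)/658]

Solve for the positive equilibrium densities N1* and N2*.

Setting both brackets to zero gives the nullclines N1 + 1.06N2 = 616 and 1.54N1 + N2 = 658.
Substituting N2 = 658 - 1.54N1 into the first: N1(1 - 1.06·1.54) = 616 - 1.06·658.
So N1* = -81.5/-0.632 = 129, and then N2* = 658 - 1.54·129 = 460.

N1* ≈ 129, N2* ≈ 460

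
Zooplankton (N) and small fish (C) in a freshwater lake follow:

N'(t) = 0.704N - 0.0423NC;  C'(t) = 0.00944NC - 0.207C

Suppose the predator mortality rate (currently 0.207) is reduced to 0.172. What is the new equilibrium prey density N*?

N* ≈ 18.2

At the interior fixed point, setting dC/dt = 0 with C > 0 fixes N* = (predator death rate)/(NC coefficient) — independent of the other coefficients.
With the change, N* = 0.172/0.00944 = 18.2; it falls from 21.9.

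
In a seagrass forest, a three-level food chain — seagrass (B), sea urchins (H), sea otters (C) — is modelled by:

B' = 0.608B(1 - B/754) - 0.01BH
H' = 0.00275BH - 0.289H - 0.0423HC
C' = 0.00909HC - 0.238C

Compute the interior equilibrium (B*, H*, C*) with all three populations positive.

From dC/dt = 0: 0.00909H* = 0.238, so H* = 26.2.
From dB/dt = 0: 0.608(1 - B*/754) = 0.01·26.2, giving B* = 754·(1 - 0.431) = 429.
From dH/dt = 0: 0.00275·429 - 0.289 = 0.0423C*, so C* = 0.892/0.0423 = 21.1.

B* ≈ 429, H* ≈ 26.2, C* ≈ 21.1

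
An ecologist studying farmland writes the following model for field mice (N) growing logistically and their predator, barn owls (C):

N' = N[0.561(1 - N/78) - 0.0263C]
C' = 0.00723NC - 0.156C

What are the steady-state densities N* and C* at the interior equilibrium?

From dC/dt = 0 with C > 0: 0.00723N* = 0.156, so N* = 21.6.
Substitute into dN/dt = 0: 0.561(1 - 21.6/78) = 0.0263C*.
The bracket is 0.723, giving C* = 0.406/0.0263 = 15.4.

N* ≈ 21.6, C* ≈ 15.4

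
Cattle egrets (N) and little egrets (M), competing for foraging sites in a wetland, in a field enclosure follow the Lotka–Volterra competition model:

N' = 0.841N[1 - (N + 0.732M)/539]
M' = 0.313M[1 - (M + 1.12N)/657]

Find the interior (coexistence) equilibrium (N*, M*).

N* ≈ 322, M* ≈ 296

Setting both brackets to zero gives the nullclines N + 0.732M = 539 and 1.12N + M = 657.
Substituting M = 657 - 1.12N into the first: N(1 - 0.732·1.12) = 539 - 0.732·657.
So N* = 58.1/0.18 = 322, and then M* = 657 - 1.12·322 = 296.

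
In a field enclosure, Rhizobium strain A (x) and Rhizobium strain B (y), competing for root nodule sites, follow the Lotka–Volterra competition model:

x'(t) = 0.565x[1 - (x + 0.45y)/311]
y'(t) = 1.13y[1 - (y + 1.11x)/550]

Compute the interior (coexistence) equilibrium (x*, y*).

x* ≈ 127, y* ≈ 409

Setting both brackets to zero gives the nullclines x + 0.45y = 311 and 1.11x + y = 550.
Substituting y = 550 - 1.11x into the first: x(1 - 0.45·1.11) = 311 - 0.45·550.
So x* = 63.5/0.5 = 127, and then y* = 550 - 1.11·127 = 409.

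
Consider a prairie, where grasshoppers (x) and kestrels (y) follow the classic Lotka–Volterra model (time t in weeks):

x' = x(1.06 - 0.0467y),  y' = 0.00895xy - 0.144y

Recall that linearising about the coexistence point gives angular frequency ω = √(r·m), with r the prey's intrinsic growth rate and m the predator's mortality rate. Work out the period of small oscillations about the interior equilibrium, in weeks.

T ≈ 16.1 weeks

Here r = 1.06 and m = 0.144, so r·m = 0.153.
ω = √0.153 = 0.391 per week, hence T = 2π/ω ≈ 16.1 weeks.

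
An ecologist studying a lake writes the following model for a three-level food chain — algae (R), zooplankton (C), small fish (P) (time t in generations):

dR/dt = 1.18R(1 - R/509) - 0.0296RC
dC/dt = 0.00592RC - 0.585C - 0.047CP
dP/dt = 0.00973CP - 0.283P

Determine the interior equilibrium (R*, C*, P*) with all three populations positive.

R* ≈ 138, C* ≈ 29.1, P* ≈ 4.89

From dP/dt = 0: 0.00973C* = 0.283, so C* = 29.1.
From dR/dt = 0: 1.18(1 - R*/509) = 0.0296·29.1, giving R* = 509·(1 - 0.73) = 138.
From dC/dt = 0: 0.00592·138 - 0.585 = 0.047P*, so P* = 0.23/0.047 = 4.89.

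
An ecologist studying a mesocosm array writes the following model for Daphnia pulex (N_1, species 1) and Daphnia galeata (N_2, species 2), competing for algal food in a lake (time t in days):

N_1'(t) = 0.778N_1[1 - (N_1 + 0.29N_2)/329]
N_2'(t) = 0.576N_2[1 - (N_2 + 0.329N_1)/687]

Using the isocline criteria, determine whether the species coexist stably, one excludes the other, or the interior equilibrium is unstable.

Compare the nullcline intercepts: K1/α12 = 329/0.29 = 1130 > K2 = 687; K2/α21 = 687/0.329 = 2090 > K1 = 329.
Since both inequalities hold, each species can invade when rare, so the interior equilibrium is stable.

stable coexistence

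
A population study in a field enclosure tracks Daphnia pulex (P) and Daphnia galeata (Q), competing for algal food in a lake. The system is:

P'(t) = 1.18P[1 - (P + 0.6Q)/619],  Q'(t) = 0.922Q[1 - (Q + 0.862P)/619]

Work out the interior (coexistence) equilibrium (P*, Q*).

P* ≈ 513, Q* ≈ 177

Setting both brackets to zero gives the nullclines P + 0.6Q = 619 and 0.862P + Q = 619.
Substituting Q = 619 - 0.862P into the first: P(1 - 0.6·0.862) = 619 - 0.6·619.
So P* = 248/0.483 = 513, and then Q* = 619 - 0.862·513 = 177.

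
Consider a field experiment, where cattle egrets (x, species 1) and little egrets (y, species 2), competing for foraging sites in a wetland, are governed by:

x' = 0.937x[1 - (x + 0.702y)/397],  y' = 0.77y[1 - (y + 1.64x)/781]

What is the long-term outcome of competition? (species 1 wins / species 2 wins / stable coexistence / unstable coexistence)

Compare the nullcline intercepts: K1/α12 = 397/0.702 = 566 < K2 = 781; K2/α21 = 781/1.64 = 476 > K1 = 397.
Since the inequalities point opposite ways, species 2 can invade but species 1 cannot.

species 2 excludes species 1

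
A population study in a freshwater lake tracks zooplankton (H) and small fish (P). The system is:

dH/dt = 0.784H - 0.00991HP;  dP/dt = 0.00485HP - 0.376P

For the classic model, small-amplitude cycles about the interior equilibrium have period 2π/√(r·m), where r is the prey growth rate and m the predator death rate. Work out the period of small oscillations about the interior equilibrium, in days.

Here r = 0.784 and m = 0.376, so r·m = 0.295.
ω = √0.295 = 0.543 per day, hence T = 2π/ω ≈ 11.6 days.

T ≈ 11.6 days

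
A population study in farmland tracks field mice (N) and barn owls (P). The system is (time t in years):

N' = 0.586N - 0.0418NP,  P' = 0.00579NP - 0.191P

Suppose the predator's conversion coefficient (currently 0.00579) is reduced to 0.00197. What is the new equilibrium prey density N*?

N* ≈ 97

At the interior fixed point, setting dP/dt = 0 with P > 0 fixes N* = (predator death rate)/(NP coefficient) — independent of the other coefficients.
With the change, N* = 0.191/0.00197 = 97; it rises from 33.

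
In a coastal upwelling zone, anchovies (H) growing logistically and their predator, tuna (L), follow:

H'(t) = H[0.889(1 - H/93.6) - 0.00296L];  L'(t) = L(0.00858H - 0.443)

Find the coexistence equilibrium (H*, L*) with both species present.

From dL/dt = 0 with L > 0: 0.00858H* = 0.443, so H* = 51.6.
Substitute into dH/dt = 0: 0.889(1 - 51.6/93.6) = 0.00296L*.
The bracket is 0.448, giving L* = 0.399/0.00296 = 135.

H* ≈ 51.6, L* ≈ 135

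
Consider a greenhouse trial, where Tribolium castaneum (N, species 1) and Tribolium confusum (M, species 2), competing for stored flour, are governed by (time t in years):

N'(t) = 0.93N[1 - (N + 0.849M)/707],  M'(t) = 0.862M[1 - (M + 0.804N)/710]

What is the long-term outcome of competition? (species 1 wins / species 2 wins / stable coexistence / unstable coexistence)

stable coexistence

Compare the nullcline intercepts: K1/α12 = 707/0.849 = 833 > K2 = 710; K2/α21 = 710/0.804 = 883 > K1 = 707.
Since both inequalities hold, each species can invade when rare, so the interior equilibrium is stable.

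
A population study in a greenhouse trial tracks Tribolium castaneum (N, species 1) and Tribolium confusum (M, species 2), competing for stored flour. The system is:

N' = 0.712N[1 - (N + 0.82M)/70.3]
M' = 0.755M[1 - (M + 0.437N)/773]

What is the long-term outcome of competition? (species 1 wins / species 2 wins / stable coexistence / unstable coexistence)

Compare the nullcline intercepts: K1/α12 = 70.3/0.82 = 85.7 < K2 = 773; K2/α21 = 773/0.437 = 1770 > K1 = 70.3.
Since the inequalities point opposite ways, species 2 can invade but species 1 cannot.

species 2 excludes species 1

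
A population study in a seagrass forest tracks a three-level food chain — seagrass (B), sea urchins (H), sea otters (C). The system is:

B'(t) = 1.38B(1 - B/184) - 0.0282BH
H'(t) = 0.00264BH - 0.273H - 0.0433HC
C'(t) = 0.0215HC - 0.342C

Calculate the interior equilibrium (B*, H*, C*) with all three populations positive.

From dC/dt = 0: 0.0215H* = 0.342, so H* = 15.9.
From dB/dt = 0: 1.38(1 - B*/184) = 0.0282·15.9, giving B* = 184·(1 - 0.325) = 124.
From dH/dt = 0: 0.00264·124 - 0.273 = 0.0433C*, so C* = 0.0549/0.0433 = 1.27.

B* ≈ 124, H* ≈ 15.9, C* ≈ 1.27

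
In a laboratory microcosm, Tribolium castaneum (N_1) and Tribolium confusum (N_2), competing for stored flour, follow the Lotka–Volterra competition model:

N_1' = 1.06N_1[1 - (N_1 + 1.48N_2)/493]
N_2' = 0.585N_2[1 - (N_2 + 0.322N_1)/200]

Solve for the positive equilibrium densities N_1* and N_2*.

N_1* ≈ 376, N_2* ≈ 78.8

Setting both brackets to zero gives the nullclines N_1 + 1.48N_2 = 493 and 0.322N_1 + N_2 = 200.
Substituting N_2 = 200 - 0.322N_1 into the first: N_1(1 - 1.48·0.322) = 493 - 1.48·200.
So N_1* = 197/0.523 = 376, and then N_2* = 200 - 0.322·376 = 78.8.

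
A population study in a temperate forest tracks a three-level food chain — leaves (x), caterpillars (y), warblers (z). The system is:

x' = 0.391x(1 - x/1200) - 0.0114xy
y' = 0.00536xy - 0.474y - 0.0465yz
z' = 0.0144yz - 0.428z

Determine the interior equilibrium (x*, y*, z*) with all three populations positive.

x* ≈ 160, y* ≈ 29.7, z* ≈ 8.26

From dz/dt = 0: 0.0144y* = 0.428, so y* = 29.7.
From dx/dt = 0: 0.391(1 - x*/1200) = 0.0114·29.7, giving x* = 1200·(1 - 0.867) = 160.
From dy/dt = 0: 0.00536·160 - 0.474 = 0.0465z*, so z* = 0.384/0.0465 = 8.26.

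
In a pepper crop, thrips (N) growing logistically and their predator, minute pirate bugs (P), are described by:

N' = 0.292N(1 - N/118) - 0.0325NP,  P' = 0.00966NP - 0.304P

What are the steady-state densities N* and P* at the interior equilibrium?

From dP/dt = 0 with P > 0: 0.00966N* = 0.304, so N* = 31.5.
Substitute into dN/dt = 0: 0.292(1 - 31.5/118) = 0.0325P*.
The bracket is 0.733, giving P* = 0.214/0.0325 = 6.59.

N* ≈ 31.5, P* ≈ 6.59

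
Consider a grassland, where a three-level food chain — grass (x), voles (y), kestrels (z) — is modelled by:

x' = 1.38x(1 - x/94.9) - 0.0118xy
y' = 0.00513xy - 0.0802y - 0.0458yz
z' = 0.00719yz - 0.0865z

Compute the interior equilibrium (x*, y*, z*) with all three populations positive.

x* ≈ 85.1, y* ≈ 12, z* ≈ 7.79

From dz/dt = 0: 0.00719y* = 0.0865, so y* = 12.
From dx/dt = 0: 1.38(1 - x*/94.9) = 0.0118·12, giving x* = 94.9·(1 - 0.103) = 85.1.
From dy/dt = 0: 0.00513·85.1 - 0.0802 = 0.0458z*, so z* = 0.357/0.0458 = 7.79.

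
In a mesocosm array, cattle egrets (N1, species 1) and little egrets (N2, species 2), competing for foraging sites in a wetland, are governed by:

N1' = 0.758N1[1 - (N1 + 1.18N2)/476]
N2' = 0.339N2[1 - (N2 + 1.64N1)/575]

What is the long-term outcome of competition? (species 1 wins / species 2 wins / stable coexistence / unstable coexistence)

Compare the nullcline intercepts: K1/α12 = 476/1.18 = 403 < K2 = 575; K2/α21 = 575/1.64 = 351 < K1 = 476.
Since both are reversed, neither can invade when rare; the interior point is a saddle.

unstable coexistence (outcome depends on initial conditions)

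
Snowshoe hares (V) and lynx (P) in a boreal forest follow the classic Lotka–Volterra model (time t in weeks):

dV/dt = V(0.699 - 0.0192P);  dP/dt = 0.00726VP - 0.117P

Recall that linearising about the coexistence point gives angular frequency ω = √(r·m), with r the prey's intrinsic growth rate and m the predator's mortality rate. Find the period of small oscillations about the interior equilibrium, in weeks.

Here r = 0.699 and m = 0.117, so r·m = 0.0818.
ω = √0.0818 = 0.286 per week, hence T = 2π/ω ≈ 22 weeks.

T ≈ 22 weeks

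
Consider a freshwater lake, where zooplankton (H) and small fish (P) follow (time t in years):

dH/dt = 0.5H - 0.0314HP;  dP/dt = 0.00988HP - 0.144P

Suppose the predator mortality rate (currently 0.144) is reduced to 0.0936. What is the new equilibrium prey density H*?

At the interior fixed point, setting dP/dt = 0 with P > 0 fixes H* = (predator death rate)/(HP coefficient) — independent of the other coefficients.
With the change, H* = 0.0936/0.00988 = 9.47; it falls from 14.6.

H* ≈ 9.47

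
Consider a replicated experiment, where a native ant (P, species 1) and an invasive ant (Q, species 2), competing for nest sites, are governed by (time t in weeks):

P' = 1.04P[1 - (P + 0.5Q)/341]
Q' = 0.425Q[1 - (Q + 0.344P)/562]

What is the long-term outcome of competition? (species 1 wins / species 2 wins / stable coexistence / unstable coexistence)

Compare the nullcline intercepts: K1/α12 = 341/0.5 = 682 > K2 = 562; K2/α21 = 562/0.344 = 1630 > K1 = 341.
Since both inequalities hold, each species can invade when rare, so the interior equilibrium is stable.

stable coexistence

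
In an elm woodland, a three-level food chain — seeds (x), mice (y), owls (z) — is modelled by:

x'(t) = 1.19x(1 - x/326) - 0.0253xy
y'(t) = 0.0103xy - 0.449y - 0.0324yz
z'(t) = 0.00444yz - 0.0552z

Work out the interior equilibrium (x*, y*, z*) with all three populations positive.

x* ≈ 240, y* ≈ 12.4, z* ≈ 62.4

From dz/dt = 0: 0.00444y* = 0.0552, so y* = 12.4.
From dx/dt = 0: 1.19(1 - x*/326) = 0.0253·12.4, giving x* = 326·(1 - 0.264) = 240.
From dy/dt = 0: 0.0103·240 - 0.449 = 0.0324z*, so z* = 2.02/0.0324 = 62.4.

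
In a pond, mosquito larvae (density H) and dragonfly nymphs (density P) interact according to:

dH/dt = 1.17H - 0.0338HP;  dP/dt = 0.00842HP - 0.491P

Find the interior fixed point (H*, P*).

Set dP/dt = 0 with P > 0: 0.00842H - 0.491 = 0, so H* = 0.491/0.00842 = 58.3.
Set dH/dt = 0 with H > 0: 1.17 - 0.0338P = 0, so P* = 1.17/0.0338 = 34.6.

H* ≈ 58.3, P* ≈ 34.6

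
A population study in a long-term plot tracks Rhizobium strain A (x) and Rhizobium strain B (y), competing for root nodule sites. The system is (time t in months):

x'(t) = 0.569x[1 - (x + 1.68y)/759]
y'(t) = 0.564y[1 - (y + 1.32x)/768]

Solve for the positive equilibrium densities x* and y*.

x* ≈ 436, y* ≈ 192

Setting both brackets to zero gives the nullclines x + 1.68y = 759 and 1.32x + y = 768.
Substituting y = 768 - 1.32x into the first: x(1 - 1.68·1.32) = 759 - 1.68·768.
So x* = -531/-1.22 = 436, and then y* = 768 - 1.32·436 = 192.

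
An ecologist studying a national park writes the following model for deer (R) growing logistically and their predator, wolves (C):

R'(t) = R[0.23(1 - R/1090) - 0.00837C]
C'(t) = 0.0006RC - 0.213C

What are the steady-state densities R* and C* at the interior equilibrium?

From dC/dt = 0 with C > 0: 0.0006R* = 0.213, so R* = 355.
Substitute into dR/dt = 0: 0.23(1 - 355/1090) = 0.00837C*.
The bracket is 0.674, giving C* = 0.155/0.00837 = 18.5.

R* ≈ 355, C* ≈ 18.5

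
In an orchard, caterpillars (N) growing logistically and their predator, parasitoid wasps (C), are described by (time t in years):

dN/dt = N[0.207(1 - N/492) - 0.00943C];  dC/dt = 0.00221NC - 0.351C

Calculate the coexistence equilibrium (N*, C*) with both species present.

N* ≈ 159, C* ≈ 14.9

From dC/dt = 0 with C > 0: 0.00221N* = 0.351, so N* = 159.
Substitute into dN/dt = 0: 0.207(1 - 159/492) = 0.00943C*.
The bracket is 0.677, giving C* = 0.14/0.00943 = 14.9.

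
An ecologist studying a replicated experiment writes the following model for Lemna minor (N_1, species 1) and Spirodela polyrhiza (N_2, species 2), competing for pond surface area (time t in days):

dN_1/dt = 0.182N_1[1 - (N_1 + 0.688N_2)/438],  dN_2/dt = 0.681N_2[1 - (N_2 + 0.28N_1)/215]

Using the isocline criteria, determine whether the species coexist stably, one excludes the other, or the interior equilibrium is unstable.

Compare the nullcline intercepts: K1/α12 = 438/0.688 = 637 > K2 = 215; K2/α21 = 215/0.28 = 768 > K1 = 438.
Since both inequalities hold, each species can invade when rare, so the interior equilibrium is stable.

stable coexistence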